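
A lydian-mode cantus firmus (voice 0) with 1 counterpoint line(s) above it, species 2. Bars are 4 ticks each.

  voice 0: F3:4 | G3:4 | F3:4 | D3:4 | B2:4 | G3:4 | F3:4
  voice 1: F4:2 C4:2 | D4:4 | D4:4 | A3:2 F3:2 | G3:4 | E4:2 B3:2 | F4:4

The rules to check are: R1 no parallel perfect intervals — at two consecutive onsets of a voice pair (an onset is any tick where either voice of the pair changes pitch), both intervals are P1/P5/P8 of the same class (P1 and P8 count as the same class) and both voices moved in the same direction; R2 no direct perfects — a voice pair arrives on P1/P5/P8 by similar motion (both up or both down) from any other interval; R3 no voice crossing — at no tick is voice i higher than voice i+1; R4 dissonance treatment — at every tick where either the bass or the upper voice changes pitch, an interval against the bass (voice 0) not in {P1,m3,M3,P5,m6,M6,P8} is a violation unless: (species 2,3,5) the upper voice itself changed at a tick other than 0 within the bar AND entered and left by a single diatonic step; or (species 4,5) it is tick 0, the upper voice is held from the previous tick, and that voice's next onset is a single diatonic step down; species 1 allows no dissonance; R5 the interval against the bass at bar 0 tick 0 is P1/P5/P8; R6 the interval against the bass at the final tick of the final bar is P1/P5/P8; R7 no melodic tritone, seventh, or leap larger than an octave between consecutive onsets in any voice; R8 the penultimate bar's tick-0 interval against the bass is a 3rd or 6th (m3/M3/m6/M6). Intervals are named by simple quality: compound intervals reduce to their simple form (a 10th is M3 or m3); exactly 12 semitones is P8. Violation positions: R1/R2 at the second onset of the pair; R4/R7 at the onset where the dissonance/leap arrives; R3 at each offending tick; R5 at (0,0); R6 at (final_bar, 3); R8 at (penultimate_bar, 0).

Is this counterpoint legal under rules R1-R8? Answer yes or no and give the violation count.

bar 0: v0=F3 v1=F4 (P8)
bar 1: v0=G3 v1=D4 (P5)
bar 2: v0=F3 v1=D4 (M6)
bar 3: v0=D3 v1=A3 (P5)
bar 4: v0=B2 v1=G3 (m6)
bar 5: v0=G3 v1=E4 (M6)
bar 6: v0=F3 v1=F4 (P8)
  R1 @ bar1.0: F3/C4 P5 -> G3/D4 P5 similar
  R2 @ bar3.0: F3/D4 M6 -> D3/A3 P5 similar
  R7 @ bar6.0: B3->F4 leap 6st

No (3 violations)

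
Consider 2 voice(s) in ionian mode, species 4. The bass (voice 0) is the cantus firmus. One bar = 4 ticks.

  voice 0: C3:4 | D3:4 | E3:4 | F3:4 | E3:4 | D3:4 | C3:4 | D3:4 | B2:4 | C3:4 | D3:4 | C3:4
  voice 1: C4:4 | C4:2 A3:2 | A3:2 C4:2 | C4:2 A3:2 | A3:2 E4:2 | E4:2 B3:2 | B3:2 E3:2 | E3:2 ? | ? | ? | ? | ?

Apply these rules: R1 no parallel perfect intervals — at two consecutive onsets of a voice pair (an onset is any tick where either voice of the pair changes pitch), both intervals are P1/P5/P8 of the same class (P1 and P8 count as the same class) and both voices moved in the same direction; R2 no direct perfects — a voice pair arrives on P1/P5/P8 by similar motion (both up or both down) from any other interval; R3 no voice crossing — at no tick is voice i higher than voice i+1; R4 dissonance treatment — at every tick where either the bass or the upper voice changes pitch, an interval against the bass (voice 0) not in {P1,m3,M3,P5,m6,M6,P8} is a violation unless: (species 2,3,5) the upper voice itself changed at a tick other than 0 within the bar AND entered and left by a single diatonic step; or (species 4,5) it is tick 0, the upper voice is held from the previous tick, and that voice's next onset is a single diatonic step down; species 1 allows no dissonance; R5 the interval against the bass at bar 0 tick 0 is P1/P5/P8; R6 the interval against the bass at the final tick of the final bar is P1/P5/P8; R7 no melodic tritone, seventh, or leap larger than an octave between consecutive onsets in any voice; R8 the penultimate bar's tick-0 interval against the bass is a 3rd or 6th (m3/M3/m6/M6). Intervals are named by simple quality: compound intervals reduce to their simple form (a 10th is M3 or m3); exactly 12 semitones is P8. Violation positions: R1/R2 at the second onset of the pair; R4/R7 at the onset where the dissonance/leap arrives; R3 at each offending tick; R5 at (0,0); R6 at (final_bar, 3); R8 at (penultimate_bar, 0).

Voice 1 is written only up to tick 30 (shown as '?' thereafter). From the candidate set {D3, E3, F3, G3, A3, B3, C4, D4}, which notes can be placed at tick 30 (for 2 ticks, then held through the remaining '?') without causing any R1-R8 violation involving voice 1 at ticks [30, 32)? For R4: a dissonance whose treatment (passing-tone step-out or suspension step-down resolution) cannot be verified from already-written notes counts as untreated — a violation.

{A3, B3, D3, E3, F3}

D3: legal
E3: legal
F3: legal
G3: violates R4
A3: legal
B3: legal
C4: violates R4
D4: violates R7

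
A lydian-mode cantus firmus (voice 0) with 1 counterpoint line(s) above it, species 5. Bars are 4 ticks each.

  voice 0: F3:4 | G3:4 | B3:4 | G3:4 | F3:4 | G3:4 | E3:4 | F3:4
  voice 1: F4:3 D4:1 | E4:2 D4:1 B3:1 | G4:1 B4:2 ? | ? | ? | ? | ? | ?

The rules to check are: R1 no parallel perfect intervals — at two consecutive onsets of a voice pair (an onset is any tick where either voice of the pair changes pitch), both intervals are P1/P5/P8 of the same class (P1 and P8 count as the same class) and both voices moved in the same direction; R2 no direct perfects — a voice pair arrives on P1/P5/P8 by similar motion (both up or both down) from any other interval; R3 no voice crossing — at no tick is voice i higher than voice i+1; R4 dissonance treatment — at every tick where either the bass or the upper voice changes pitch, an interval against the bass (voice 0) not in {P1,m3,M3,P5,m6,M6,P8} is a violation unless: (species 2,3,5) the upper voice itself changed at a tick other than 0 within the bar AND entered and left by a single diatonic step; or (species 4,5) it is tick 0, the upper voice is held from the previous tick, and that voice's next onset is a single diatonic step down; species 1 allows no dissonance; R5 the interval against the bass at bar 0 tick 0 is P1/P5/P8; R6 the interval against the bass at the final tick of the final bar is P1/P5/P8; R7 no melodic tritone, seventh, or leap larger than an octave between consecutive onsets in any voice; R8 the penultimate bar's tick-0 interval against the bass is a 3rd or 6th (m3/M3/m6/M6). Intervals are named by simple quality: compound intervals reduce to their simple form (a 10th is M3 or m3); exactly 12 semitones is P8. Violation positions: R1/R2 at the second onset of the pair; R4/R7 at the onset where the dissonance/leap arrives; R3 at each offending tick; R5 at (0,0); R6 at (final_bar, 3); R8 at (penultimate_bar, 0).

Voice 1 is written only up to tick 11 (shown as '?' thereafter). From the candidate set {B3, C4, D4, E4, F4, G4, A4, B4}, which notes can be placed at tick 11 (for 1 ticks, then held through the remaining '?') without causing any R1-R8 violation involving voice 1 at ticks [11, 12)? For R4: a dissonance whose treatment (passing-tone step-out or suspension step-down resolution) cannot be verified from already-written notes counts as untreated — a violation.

B3: legal
C4: violates R4,R7
D4: legal
E4: violates R4
F4: violates R4,R7
G4: legal
A4: violates R4
B4: legal

{B3, B4, D4, G4}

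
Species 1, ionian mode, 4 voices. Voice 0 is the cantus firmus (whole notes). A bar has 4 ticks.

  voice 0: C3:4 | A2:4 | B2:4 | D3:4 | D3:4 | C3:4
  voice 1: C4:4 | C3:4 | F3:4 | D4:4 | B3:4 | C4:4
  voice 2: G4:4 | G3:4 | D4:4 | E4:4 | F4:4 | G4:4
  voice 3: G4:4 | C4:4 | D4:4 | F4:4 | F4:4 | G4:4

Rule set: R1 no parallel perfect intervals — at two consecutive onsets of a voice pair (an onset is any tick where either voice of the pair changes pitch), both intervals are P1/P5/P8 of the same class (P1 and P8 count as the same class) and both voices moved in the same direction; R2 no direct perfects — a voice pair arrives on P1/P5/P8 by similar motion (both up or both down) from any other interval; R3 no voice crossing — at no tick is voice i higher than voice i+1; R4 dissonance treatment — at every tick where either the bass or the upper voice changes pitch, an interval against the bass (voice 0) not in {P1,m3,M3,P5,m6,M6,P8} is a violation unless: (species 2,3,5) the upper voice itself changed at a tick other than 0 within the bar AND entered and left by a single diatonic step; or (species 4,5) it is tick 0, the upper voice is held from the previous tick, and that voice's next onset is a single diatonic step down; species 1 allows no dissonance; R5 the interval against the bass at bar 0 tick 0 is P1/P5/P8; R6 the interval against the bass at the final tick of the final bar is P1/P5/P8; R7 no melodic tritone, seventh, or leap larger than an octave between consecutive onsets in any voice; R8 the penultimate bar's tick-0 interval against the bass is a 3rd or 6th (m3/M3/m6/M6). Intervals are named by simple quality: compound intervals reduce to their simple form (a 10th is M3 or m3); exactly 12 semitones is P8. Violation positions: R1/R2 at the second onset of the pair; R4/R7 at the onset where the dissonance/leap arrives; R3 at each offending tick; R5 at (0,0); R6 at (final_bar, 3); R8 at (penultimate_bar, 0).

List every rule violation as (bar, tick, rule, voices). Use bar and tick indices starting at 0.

(1, 0, R1, (1, 2))
(1, 0, R2, (1, 3))
(1, 0, R4, (0, 2))
(2, 0, R2, (2, 3))
(2, 0, R4, (0, 1))
(3, 0, R2, (0, 1))
(3, 0, R4, (0, 2))
(5, 0, R1, (2, 3))
(5, 0, R2, (1, 2))
(5, 0, R2, (1, 3))

bar 0: v0=C3 v1=C4 v2=G4 v3=G4 downbeat P5
bar 1: v0=A2 v1=C3 v2=G3 v3=C4 downbeat m3
bar 2: v0=B2 v1=F3 v2=D4 v3=D4 downbeat m3
bar 3: v0=D3 v1=D4 v2=E4 v3=F4 downbeat m3
bar 4: v0=D3 v1=B3 v2=F4 v3=F4 downbeat m3
bar 5: v0=C3 v1=C4 v2=G4 v3=G4 downbeat P5
  -> R1 @ bar 1 tick 0 v(1, 2): C4/G4 P5 -> C3/G3 P5 similar
  -> R2 @ bar 1 tick 0 v(1, 3): C4/G4 P5 -> C3/C4 P8 similar
  -> R4 @ bar 1 tick 0 v(0, 2): A2/G3 m7 untreated
  -> R2 @ bar 2 tick 0 v(2, 3): G3/C4 P4 -> D4/D4 P1 similar
  -> R4 @ bar 2 tick 0 v(0, 1): B2/F3 TT untreated
  -> R2 @ bar 3 tick 0 v(0, 1): B2/F3 TT -> D3/D4 P8 similar
  -> R4 @ bar 3 tick 0 v(0, 2): D3/E4 M2 untreated
  -> R1 @ bar 5 tick 0 v(2, 3): F4/F4 P1 -> G4/G4 P1 similar
  -> R2 @ bar 5 tick 0 v(1, 2): B3/F4 TT -> C4/G4 P5 similar
  -> R2 @ bar 5 tick 0 v(1, 3): B3/F4 TT -> C4/G4 P5 similar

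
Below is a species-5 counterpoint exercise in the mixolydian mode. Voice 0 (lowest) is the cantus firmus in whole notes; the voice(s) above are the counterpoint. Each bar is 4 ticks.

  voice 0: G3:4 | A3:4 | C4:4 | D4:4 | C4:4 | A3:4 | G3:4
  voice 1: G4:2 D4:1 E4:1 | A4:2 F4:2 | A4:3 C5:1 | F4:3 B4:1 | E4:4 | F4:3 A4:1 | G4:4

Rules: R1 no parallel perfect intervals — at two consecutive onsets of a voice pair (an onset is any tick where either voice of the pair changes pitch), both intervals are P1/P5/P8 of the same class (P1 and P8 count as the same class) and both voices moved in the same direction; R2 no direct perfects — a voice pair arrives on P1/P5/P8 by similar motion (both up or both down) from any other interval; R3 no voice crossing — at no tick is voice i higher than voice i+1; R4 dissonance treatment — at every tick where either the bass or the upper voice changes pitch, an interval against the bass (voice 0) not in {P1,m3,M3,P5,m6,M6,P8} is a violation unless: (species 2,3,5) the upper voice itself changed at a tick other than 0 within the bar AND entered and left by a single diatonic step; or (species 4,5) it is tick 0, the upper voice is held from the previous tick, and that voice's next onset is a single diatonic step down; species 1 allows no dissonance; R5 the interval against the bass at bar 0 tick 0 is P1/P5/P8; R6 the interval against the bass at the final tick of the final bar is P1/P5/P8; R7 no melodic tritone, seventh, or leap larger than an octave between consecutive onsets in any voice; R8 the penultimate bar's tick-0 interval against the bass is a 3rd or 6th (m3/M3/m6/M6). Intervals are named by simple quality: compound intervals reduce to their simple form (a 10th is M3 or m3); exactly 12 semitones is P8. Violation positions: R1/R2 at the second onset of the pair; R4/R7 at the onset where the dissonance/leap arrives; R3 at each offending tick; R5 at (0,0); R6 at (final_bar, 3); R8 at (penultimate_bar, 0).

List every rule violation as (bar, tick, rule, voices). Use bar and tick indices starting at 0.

(1, 0, R2, (0, 1))
(3, 3, R7, (1,))
(6, 0, R1, (0, 1))

bar 0: v0=G3 v1=G4 downbeat P8
bar 1: v0=A3 v1=A4 downbeat P8
bar 2: v0=C4 v1=A4 downbeat M6
bar 3: v0=D4 v1=F4 downbeat m3
bar 4: v0=C4 v1=E4 downbeat M3
bar 5: v0=A3 v1=F4 downbeat m6
bar 6: v0=G3 v1=G4 downbeat P8
  -> R2 @ bar 1 tick 0 v(0, 1): G3/E4 M6 -> A3/A4 P8 similar
  -> R7 @ bar 3 tick 3 v(1,): F4->B4 leap 6st
  -> R1 @ bar 6 tick 0 v(0, 1): A3/A4 P8 -> G3/G4 P8 similar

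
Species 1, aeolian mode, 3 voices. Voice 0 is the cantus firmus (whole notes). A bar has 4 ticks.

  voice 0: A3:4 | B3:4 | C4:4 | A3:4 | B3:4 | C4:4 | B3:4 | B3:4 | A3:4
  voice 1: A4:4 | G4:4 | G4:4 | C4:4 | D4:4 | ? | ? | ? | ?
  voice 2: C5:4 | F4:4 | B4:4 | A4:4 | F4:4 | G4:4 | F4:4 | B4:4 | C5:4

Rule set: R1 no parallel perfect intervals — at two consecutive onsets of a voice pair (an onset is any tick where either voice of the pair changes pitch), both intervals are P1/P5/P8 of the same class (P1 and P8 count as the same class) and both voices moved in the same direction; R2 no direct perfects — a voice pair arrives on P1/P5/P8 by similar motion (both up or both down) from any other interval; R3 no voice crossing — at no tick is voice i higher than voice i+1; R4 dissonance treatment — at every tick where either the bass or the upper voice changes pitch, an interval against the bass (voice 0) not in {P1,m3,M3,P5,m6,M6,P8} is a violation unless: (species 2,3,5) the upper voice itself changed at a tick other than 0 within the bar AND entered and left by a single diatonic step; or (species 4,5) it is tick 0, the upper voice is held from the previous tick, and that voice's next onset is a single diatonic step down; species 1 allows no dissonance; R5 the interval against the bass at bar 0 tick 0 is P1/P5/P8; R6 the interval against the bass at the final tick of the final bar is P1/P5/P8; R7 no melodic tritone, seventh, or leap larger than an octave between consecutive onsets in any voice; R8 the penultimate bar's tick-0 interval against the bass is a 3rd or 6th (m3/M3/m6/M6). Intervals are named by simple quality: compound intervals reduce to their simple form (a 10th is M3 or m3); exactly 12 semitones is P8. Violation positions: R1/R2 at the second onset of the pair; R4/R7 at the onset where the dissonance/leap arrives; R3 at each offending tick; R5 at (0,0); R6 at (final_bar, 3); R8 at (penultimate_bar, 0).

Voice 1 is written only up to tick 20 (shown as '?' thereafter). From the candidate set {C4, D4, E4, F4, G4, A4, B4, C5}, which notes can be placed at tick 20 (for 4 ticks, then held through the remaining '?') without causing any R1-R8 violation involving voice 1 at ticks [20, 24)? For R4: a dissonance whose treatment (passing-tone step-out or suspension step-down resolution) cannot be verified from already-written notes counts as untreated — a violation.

C4: legal
D4: violates R4
E4: legal
F4: violates R4
G4: violates R2
A4: violates R3
B4: violates R3,R4
C5: violates R2,R3,R7

{C4, E4}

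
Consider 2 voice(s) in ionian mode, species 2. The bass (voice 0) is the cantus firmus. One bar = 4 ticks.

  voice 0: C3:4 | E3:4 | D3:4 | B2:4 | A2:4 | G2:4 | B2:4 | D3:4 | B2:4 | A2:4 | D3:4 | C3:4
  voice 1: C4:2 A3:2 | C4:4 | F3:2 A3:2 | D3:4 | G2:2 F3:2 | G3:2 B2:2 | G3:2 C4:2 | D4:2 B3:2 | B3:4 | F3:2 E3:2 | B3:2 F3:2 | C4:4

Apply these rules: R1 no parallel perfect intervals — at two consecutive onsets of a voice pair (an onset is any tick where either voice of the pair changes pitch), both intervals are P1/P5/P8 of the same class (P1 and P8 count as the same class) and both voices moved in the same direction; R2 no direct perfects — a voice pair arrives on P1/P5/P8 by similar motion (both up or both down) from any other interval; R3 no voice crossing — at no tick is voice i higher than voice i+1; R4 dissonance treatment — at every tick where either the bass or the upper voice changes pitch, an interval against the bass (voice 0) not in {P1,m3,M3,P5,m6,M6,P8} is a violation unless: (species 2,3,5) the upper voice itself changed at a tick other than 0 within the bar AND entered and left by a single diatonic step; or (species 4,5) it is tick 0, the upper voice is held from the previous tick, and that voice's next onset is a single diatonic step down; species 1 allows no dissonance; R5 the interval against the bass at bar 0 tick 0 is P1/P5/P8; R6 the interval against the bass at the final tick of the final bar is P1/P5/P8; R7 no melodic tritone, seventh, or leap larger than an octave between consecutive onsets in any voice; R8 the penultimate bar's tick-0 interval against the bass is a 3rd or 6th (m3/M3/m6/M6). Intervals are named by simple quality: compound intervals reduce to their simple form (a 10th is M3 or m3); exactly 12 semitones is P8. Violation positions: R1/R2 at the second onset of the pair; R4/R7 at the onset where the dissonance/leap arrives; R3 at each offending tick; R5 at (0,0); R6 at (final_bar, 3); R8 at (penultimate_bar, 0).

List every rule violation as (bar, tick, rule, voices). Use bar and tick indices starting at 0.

(4, 0, R3, (0, 1))
(4, 0, R4, (0, 1))
(4, 1, R3, (0, 1))
(4, 2, R7, (1,))
(6, 2, R4, (0, 1))
(7, 0, R2, (0, 1))
(9, 0, R7, (1,))
(10, 2, R7, (1,))

bar 0: v0=C3 v1=C4 downbeat P8
bar 1: v0=E3 v1=C4 downbeat m6
bar 2: v0=D3 v1=F3 downbeat m3
bar 3: v0=B2 v1=D3 downbeat m3
bar 4: v0=A2 v1=G2 downbeat M2
bar 5: v0=G2 v1=G3 downbeat P8
bar 6: v0=B2 v1=G3 downbeat m6
bar 7: v0=D3 v1=D4 downbeat P8
bar 8: v0=B2 v1=B3 downbeat P8
bar 9: v0=A2 v1=F3 downbeat m6
bar 10: v0=D3 v1=B3 downbeat M6
bar 11: v0=C3 v1=C4 downbeat P8
  -> R3 @ bar 4 tick 0 v(0, 1): A2 above G2
  -> R4 @ bar 4 tick 0 v(0, 1): A2/G2 M2 untreated
  -> R3 @ bar 4 tick 1 v(0, 1): A2 above G2
  -> R7 @ bar 4 tick 2 v(1,): G2->F3 leap 10st
  -> R4 @ bar 6 tick 2 v(0, 1): B2/C4 m2 untreated
  -> R2 @ bar 7 tick 0 v(0, 1): B2/C4 m2 -> D3/D4 P8 similar
  -> R7 @ bar 9 tick 0 v(1,): B3->F3 leap 6st
  -> R7 @ bar 10 tick 2 v(1,): B3->F3 leap 6st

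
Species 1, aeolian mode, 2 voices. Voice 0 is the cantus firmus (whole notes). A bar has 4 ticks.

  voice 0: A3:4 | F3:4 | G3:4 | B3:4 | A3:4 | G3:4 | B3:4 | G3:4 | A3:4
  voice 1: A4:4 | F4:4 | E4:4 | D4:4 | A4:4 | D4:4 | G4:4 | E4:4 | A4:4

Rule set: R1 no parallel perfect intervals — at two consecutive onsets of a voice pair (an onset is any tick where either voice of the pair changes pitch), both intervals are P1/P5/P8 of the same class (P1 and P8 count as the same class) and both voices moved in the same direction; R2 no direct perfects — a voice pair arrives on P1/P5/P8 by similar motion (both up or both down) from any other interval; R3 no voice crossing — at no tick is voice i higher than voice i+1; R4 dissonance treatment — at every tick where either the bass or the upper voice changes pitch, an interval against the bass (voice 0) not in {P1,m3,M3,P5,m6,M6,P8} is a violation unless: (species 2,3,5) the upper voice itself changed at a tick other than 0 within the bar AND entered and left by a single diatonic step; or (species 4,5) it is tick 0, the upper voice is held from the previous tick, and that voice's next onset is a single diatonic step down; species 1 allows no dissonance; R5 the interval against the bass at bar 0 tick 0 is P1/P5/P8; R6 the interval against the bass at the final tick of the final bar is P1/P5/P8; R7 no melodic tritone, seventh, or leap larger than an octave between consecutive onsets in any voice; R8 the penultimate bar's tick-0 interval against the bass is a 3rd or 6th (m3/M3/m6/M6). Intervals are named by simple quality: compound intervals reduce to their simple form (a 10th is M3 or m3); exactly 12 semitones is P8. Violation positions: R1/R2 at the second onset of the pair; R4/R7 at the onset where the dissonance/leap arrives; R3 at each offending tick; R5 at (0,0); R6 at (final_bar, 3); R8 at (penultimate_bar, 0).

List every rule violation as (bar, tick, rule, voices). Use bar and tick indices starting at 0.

(1, 0, R1, (0, 1))
(5, 0, R2, (0, 1))
(8, 0, R2, (0, 1))

bar 0: v0=A3 v1=A4 downbeat P8
bar 1: v0=F3 v1=F4 downbeat P8
bar 2: v0=G3 v1=E4 downbeat M6
bar 3: v0=B3 v1=D4 downbeat m3
bar 4: v0=A3 v1=A4 downbeat P8
bar 5: v0=G3 v1=D4 downbeat P5
bar 6: v0=B3 v1=G4 downbeat m6
bar 7: v0=G3 v1=E4 downbeat M6
bar 8: v0=A3 v1=A4 downbeat P8
  -> R1 @ bar 1 tick 0 v(0, 1): A3/A4 P8 -> F3/F4 P8 similar
  -> R2 @ bar 5 tick 0 v(0, 1): A3/A4 P8 -> G3/D4 P5 similar
  -> R2 @ bar 8 tick 0 v(0, 1): G3/E4 M6 -> A3/A4 P8 similar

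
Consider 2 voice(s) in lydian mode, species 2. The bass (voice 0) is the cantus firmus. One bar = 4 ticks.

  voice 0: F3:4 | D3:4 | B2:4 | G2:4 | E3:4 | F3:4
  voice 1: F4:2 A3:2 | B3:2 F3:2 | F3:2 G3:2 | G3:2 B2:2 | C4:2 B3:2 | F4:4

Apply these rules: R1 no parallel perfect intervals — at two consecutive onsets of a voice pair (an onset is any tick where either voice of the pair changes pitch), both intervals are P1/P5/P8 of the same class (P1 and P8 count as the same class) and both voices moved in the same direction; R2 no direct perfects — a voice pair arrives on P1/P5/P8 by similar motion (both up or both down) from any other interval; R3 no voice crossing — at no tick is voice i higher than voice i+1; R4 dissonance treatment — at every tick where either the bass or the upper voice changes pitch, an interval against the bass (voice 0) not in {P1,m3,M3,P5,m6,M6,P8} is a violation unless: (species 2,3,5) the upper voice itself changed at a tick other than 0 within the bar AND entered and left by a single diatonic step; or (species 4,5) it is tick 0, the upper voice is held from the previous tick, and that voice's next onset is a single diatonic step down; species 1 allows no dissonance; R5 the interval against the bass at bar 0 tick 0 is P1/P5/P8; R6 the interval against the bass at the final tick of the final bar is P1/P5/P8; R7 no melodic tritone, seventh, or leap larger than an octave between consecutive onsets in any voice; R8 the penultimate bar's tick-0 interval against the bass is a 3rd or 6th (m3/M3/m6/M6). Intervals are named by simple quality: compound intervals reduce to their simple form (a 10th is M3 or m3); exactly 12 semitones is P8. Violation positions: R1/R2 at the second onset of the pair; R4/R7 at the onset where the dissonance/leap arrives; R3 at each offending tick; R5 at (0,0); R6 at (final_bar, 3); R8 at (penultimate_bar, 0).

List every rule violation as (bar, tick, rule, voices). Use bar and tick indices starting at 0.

(1, 2, R7, (1,))
(2, 0, R4, (0, 1))
(4, 0, R7, (1,))
(5, 0, R2, (0, 1))
(5, 0, R7, (1,))

bar 0: v0=F3 v1=F4 downbeat P8
bar 1: v0=D3 v1=B3 downbeat M6
bar 2: v0=B2 v1=F3 downbeat TT
bar 3: v0=G2 v1=G3 downbeat P8
bar 4: v0=E3 v1=C4 downbeat m6
bar 5: v0=F3 v1=F4 downbeat P8
  -> R7 @ bar 1 tick 2 v(1,): B3->F3 leap 6st
  -> R4 @ bar 2 tick 0 v(0, 1): B2/F3 TT untreated
  -> R7 @ bar 4 tick 0 v(1,): B2->C4 leap 13st
  -> R2 @ bar 5 tick 0 v(0, 1): E3/B3 P5 -> F3/F4 P8 similar
  -> R7 @ bar 5 tick 0 v(1,): B3->F4 leap 6st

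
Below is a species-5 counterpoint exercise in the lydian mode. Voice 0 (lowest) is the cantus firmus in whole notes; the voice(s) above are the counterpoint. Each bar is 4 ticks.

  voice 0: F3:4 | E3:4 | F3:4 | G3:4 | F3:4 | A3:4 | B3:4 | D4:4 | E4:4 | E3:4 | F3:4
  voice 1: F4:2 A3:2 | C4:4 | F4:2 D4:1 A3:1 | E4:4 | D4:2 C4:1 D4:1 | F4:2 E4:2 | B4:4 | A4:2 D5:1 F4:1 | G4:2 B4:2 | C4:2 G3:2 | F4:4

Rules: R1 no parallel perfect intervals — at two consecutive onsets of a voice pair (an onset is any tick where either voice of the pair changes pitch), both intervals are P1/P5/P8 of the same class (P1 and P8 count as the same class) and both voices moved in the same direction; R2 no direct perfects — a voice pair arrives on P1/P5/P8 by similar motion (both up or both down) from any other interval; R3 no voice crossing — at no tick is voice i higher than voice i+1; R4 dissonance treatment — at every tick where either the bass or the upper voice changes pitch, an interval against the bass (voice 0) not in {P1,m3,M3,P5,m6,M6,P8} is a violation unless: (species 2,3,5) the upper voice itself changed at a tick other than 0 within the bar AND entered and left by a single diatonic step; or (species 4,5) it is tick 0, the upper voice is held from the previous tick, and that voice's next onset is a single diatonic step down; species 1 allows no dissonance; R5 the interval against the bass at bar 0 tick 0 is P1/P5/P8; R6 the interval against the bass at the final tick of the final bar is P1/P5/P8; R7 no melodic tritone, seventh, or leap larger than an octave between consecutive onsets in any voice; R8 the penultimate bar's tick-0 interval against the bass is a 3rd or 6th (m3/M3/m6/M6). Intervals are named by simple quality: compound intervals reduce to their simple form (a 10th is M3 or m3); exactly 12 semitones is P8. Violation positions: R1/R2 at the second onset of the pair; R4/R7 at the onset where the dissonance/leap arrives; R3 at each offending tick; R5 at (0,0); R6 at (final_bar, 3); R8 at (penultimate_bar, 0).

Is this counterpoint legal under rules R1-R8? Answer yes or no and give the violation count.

No (5 violations)

bar 0: v0=F3 v1=F4 (P8)
bar 1: v0=E3 v1=C4 (m6)
bar 2: v0=F3 v1=F4 (P8)
bar 3: v0=G3 v1=E4 (M6)
bar 4: v0=F3 v1=D4 (M6)
bar 5: v0=A3 v1=F4 (m6)
bar 6: v0=B3 v1=B4 (P8)
bar 7: v0=D4 v1=A4 (P5)
bar 8: v0=E4 v1=G4 (m3)
bar 9: v0=E3 v1=C4 (m6)
bar 10: v0=F3 v1=F4 (P8)
  R2 @ bar2.0: E3/C4 m6 -> F3/F4 P8 similar
  R2 @ bar6.0: A3/E4 P5 -> B3/B4 P8 similar
  R7 @ bar9.0: B4->C4 leap 11st
  R2 @ bar10.0: E3/G3 m3 -> F3/F4 P8 similar
  R7 @ bar10.0: G3->F4 leap 10st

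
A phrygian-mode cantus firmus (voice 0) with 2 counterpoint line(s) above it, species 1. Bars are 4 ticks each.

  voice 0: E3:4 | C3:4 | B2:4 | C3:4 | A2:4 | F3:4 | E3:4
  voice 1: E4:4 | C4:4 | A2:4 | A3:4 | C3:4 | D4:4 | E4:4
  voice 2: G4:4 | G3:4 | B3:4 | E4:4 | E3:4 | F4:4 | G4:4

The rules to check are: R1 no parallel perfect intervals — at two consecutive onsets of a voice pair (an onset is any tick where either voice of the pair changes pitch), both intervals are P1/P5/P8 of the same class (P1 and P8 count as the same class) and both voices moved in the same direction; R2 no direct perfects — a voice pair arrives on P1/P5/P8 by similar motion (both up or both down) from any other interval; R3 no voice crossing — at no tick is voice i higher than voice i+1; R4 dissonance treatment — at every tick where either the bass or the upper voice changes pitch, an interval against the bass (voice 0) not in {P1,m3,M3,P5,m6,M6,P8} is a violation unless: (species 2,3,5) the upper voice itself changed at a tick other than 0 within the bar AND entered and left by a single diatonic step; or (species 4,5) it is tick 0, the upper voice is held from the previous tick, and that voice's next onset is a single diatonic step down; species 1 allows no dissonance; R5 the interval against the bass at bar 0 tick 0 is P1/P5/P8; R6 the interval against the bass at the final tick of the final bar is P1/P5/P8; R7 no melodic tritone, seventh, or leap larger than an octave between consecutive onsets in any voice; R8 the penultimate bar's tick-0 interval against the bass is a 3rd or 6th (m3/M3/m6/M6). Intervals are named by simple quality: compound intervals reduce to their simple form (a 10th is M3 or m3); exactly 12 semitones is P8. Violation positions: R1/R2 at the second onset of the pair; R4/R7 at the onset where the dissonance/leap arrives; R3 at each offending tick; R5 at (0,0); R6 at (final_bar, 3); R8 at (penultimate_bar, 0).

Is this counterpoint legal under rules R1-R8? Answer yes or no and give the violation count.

No (20 violations)

bar 0: v0=E3 v1=E4 v2=G4 (m3)
bar 1: v0=C3 v1=C4 v2=G3 (P5)
bar 2: v0=B2 v1=A2 v2=B3 (P8)
bar 3: v0=C3 v1=A3 v2=E4 (M3)
bar 4: v0=A2 v1=C3 v2=E3 (P5)
bar 5: v0=F3 v1=D4 v2=F4 (P8)
bar 6: v0=E3 v1=E4 v2=G4 (m3)
  R5 @ bar0.0: opens on m3
  R1 @ bar1.0: E3/E4 P8 -> C3/C4 P8 similar
  R2 @ bar1.0: E3/G4 m3 -> C3/G3 P5 similar
  R3 @ bar1.0: C4 above G3
  R3 @ bar1.1: C4 above G3
  R3 @ bar1.2: C4 above G3
  R3 @ bar1.3: C4 above G3
  R3 @ bar2.0: B2 above A2
  R4 @ bar2.0: B2/A2 M2 untreated
  R7 @ bar2.0: C4->A2 leap 15st
  R3 @ bar2.1: B2 above A2
  R3 @ bar2.2: B2 above A2
  R3 @ bar2.3: B2 above A2
  R2 @ bar3.0: A2/B3 M2 -> A3/E4 P5 similar
  R2 @ bar4.0: C3/E4 M3 -> A2/E3 P5 similar
  R2 @ bar5.0: A2/E3 P5 -> F3/F4 P8 similar
  R7 @ bar5.0: C3->D4 leap 14st
  R7 @ bar5.0: E3->F4 leap 13st
  R8 @ bar5.0: penult P8 not 3rd/6th
  R6 @ bar6.3: closes on m3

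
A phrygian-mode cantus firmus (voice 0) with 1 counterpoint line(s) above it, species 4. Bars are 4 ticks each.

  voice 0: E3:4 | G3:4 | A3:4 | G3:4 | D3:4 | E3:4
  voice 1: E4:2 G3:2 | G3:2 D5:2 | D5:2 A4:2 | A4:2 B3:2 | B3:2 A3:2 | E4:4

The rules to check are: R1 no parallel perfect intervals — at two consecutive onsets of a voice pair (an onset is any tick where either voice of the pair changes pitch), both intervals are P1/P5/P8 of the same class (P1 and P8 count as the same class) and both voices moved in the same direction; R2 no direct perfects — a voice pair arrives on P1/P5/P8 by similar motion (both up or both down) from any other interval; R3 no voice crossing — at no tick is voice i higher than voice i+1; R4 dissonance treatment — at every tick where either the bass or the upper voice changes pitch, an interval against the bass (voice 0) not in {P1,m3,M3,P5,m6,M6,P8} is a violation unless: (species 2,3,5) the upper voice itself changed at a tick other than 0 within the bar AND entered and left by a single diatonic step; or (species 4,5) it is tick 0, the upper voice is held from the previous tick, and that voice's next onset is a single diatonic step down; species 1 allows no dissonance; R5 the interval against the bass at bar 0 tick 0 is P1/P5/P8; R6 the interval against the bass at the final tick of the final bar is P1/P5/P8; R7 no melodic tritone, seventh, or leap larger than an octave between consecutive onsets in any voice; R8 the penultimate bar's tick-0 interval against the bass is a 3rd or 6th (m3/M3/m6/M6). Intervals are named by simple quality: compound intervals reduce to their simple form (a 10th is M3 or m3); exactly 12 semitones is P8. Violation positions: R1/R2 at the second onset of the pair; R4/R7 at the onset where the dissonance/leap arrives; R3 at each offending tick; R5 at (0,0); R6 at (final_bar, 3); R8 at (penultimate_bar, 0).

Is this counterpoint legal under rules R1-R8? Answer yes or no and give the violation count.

No (5 violations)

bar 0: v0=E3 v1=E4 (P8)
bar 1: v0=G3 v1=G3 (P1)
bar 2: v0=A3 v1=D5 (P4)
bar 3: v0=G3 v1=A4 (M2)
bar 4: v0=D3 v1=B3 (M6)
bar 5: v0=E3 v1=E4 (P8)
  R7 @ bar1.2: G3->D5 leap 19st
  R4 @ bar2.0: A3/D5 P4 untreated
  R4 @ bar3.0: G3/A4 M2 untreated
  R7 @ bar3.2: A4->B3 leap 10st
  R2 @ bar5.0: D3/A3 P5 -> E3/E4 P8 similar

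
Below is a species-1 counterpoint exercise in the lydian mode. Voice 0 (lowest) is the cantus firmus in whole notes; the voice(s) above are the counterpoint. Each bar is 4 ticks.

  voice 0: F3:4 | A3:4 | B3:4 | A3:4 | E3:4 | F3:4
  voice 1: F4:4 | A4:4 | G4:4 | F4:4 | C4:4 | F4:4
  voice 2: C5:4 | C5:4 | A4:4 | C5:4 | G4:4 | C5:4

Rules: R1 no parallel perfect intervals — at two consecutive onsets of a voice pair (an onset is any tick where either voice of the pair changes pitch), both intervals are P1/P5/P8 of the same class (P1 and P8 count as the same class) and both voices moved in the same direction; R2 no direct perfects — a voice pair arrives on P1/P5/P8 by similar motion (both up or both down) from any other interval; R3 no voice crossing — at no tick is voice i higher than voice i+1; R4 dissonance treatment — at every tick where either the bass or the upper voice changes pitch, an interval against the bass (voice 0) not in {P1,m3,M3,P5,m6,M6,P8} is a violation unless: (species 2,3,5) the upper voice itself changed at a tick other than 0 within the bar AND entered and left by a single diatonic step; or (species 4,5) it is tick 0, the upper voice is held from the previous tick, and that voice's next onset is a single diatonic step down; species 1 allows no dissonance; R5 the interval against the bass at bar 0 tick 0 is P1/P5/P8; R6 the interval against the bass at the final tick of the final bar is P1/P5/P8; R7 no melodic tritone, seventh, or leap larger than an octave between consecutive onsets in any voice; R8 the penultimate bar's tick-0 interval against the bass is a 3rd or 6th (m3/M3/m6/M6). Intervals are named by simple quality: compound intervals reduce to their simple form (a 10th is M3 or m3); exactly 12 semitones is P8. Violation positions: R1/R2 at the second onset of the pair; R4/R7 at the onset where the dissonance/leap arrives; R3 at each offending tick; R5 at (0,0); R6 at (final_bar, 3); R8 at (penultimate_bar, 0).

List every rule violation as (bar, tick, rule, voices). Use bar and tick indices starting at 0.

(1, 0, R1, (0, 1))
(2, 0, R4, (0, 2))
(4, 0, R1, (1, 2))
(5, 0, R1, (1, 2))
(5, 0, R2, (0, 1))
(5, 0, R2, (0, 2))

bar 0: v0=F3 v1=F4 v2=C5 downbeat P5
bar 1: v0=A3 v1=A4 v2=C5 downbeat m3
bar 2: v0=B3 v1=G4 v2=A4 downbeat m7
bar 3: v0=A3 v1=F4 v2=C5 downbeat m3
bar 4: v0=E3 v1=C4 v2=G4 downbeat m3
bar 5: v0=F3 v1=F4 v2=C5 downbeat P5
  -> R1 @ bar 1 tick 0 v(0, 1): F3/F4 P8 -> A3/A4 P8 similar
  -> R4 @ bar 2 tick 0 v(0, 2): B3/A4 m7 untreated
  -> R1 @ bar 4 tick 0 v(1, 2): F4/C5 P5 -> C4/G4 P5 similar
  -> R1 @ bar 5 tick 0 v(1, 2): C4/G4 P5 -> F4/C5 P5 similar
  -> R2 @ bar 5 tick 0 v(0, 1): E3/C4 m6 -> F3/F4 P8 similar
  -> R2 @ bar 5 tick 0 v(0, 2): E3/G4 m3 -> F3/C5 P5 similar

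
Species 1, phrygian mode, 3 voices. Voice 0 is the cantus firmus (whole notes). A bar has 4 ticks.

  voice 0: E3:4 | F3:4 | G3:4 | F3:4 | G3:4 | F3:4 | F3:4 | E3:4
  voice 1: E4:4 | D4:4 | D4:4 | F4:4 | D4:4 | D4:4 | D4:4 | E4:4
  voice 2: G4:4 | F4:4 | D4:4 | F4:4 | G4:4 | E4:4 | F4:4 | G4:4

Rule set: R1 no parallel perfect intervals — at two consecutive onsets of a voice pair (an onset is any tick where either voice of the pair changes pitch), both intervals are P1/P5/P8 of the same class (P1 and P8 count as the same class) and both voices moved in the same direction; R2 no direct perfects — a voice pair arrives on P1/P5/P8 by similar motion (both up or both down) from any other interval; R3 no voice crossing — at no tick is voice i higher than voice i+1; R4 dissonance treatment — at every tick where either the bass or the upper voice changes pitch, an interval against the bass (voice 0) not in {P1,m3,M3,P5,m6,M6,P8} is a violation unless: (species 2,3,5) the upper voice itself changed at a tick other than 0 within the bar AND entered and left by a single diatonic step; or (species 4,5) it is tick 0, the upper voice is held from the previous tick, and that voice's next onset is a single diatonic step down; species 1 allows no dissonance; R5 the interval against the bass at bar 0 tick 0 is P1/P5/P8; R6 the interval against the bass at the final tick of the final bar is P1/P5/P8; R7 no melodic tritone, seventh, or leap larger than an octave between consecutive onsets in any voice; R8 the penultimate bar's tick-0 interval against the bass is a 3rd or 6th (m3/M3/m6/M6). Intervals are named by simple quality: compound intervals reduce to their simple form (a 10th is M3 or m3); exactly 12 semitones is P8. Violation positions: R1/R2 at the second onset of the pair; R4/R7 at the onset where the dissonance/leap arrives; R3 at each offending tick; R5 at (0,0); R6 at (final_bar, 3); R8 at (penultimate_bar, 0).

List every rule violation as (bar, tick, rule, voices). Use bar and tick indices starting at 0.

bar 0: v0=E3 v1=E4 v2=G4 downbeat m3
bar 1: v0=F3 v1=D4 v2=F4 downbeat P8
bar 2: v0=G3 v1=D4 v2=D4 downbeat P5
bar 3: v0=F3 v1=F4 v2=F4 downbeat P8
bar 4: v0=G3 v1=D4 v2=G4 downbeat P8
bar 5: v0=F3 v1=D4 v2=E4 downbeat M7
bar 6: v0=F3 v1=D4 v2=F4 downbeat P8
bar 7: v0=E3 v1=E4 v2=G4 downbeat m3
  -> R5 @ bar 0 tick 0 v(0, 2): opens on m3
  -> R1 @ bar 3 tick 0 v(1, 2): D4/D4 P1 -> F4/F4 P1 similar
  -> R1 @ bar 4 tick 0 v(0, 2): F3/F4 P8 -> G3/G4 P8 similar
  -> R4 @ bar 5 tick 0 v(0, 2): F3/E4 M7 untreated
  -> R8 @ bar 6 tick 0 v(0, 2): penult P8 not 3rd/6th
  -> R6 @ bar 7 tick 3 v(0, 2): closes on m3

(0, 0, R5, (0, 2))
(3, 0, R1, (1, 2))
(4, 0, R1, (0, 2))
(5, 0, R4, (0, 2))
(6, 0, R8, (0, 2))
(7, 3, R6, (0, 2))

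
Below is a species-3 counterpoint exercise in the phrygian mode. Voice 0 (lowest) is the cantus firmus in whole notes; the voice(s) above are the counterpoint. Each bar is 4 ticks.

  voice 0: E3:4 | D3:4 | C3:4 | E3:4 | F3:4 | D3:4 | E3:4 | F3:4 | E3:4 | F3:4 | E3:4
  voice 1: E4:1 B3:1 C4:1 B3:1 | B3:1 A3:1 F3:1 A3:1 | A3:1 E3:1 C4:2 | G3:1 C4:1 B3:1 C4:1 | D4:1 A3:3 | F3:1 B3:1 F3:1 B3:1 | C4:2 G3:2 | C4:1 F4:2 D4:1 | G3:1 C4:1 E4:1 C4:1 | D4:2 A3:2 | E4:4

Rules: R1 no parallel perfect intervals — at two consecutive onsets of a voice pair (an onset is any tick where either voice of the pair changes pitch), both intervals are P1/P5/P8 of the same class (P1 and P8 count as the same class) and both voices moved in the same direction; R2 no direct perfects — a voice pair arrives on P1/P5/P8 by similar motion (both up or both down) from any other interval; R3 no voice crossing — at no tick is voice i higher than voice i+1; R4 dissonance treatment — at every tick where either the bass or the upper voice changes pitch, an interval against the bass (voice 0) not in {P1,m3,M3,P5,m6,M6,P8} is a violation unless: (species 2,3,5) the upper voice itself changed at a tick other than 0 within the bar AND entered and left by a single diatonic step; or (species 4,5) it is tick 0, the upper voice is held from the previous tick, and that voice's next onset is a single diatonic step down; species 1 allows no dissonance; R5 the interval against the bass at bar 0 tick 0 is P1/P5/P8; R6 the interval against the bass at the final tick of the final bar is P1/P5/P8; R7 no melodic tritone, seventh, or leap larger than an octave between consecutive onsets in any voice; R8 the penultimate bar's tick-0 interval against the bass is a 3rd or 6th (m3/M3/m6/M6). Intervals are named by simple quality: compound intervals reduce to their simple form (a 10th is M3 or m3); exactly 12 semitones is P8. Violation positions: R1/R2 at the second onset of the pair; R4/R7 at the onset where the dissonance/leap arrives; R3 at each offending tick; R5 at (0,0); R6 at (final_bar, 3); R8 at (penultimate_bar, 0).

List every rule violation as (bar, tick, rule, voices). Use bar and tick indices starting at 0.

bar 0: v0=E3 v1=E4 downbeat P8
bar 1: v0=D3 v1=B3 downbeat M6
bar 2: v0=C3 v1=A3 downbeat M6
bar 3: v0=E3 v1=G3 downbeat m3
bar 4: v0=F3 v1=D4 downbeat M6
bar 5: v0=D3 v1=F3 downbeat m3
bar 6: v0=E3 v1=C4 downbeat m6
bar 7: v0=F3 v1=C4 downbeat P5
bar 8: v0=E3 v1=G3 downbeat m3
bar 9: v0=F3 v1=D4 downbeat M6
bar 10: v0=E3 v1=E4 downbeat P8
  -> R7 @ bar 5 tick 1 v(1,): F3->B3 leap 6st
  -> R7 @ bar 5 tick 2 v(1,): B3->F3 leap 6st
  -> R7 @ bar 5 tick 3 v(1,): F3->B3 leap 6st
  -> R2 @ bar 7 tick 0 v(0, 1): E3/G3 m3 -> F3/C4 P5 similar

(5, 1, R7, (1,))
(5, 2, R7, (1,))
(5, 3, R7, (1,))
(7, 0, R2, (0, 1))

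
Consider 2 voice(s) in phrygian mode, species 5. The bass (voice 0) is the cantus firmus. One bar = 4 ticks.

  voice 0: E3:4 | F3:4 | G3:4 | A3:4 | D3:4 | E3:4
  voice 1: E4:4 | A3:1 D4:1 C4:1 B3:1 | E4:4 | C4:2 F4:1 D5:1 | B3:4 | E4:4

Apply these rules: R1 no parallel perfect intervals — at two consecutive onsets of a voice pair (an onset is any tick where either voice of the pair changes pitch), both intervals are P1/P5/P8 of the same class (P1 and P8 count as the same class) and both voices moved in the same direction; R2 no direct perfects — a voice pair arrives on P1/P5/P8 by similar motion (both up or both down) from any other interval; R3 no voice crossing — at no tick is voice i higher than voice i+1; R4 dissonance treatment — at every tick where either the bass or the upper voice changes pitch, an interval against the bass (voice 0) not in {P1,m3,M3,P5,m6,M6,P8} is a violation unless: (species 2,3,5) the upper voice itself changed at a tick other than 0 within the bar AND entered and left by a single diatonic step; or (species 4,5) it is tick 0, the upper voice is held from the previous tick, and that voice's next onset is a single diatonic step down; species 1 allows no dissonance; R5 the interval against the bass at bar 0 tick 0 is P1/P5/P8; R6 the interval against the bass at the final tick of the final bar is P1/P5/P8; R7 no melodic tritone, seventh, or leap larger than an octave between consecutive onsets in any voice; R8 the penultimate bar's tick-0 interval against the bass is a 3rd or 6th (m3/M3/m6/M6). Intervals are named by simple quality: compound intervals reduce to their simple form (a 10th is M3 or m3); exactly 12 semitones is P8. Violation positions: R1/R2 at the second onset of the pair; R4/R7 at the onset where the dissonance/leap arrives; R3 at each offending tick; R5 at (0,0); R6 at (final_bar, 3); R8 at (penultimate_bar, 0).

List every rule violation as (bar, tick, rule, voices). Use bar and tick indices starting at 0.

(1, 3, R4, (0, 1))
(3, 3, R4, (0, 1))
(4, 0, R7, (1,))
(5, 0, R2, (0, 1))

bar 0: v0=E3 v1=E4 downbeat P8
bar 1: v0=F3 v1=A3 downbeat M3
bar 2: v0=G3 v1=E4 downbeat M6
bar 3: v0=A3 v1=C4 downbeat m3
bar 4: v0=D3 v1=B3 downbeat M6
bar 5: v0=E3 v1=E4 downbeat P8
  -> R4 @ bar 1 tick 3 v(0, 1): F3/B3 TT untreated
  -> R4 @ bar 3 tick 3 v(0, 1): A3/D5 P4 untreated
  -> R7 @ bar 4 tick 0 v(1,): D5->B3 leap 15st
  -> R2 @ bar 5 tick 0 v(0, 1): D3/B3 M6 -> E3/E4 P8 similar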